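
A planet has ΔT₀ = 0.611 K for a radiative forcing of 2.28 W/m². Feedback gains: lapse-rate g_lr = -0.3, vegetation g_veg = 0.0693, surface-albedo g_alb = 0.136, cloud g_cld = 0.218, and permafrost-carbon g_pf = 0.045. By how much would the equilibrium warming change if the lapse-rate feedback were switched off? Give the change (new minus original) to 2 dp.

0.41 K

Original: g = 0.1683, ΔT = 0.611/(1−0.1683) = 0.7346 K.
Without lapse-rate: g' = 0.4683, ΔT' = 0.611/(1−0.4683) = 1.1491 K.
Change = 1.1491 − 0.7346 = 0.41 K.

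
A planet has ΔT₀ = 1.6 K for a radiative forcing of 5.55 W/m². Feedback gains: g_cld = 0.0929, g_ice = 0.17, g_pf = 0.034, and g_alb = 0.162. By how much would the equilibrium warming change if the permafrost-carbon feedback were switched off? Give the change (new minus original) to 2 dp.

Original: g = 0.4589, ΔT = 1.6/(1−0.4589) = 2.9569 K.
Without permafrost-carbon: g' = 0.4249, ΔT' = 1.6/(1−0.4249) = 2.7821 K.
Change = 2.7821 − 2.9569 = -0.17 K.

-0.17 K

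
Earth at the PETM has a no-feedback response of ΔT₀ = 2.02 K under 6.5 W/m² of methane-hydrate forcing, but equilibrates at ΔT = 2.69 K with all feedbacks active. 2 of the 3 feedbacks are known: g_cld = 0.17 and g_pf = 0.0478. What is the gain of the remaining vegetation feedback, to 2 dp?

Amplification A = ΔT/ΔT₀ = 2.69/2.02 = 1.332.
Total gain g = 1 − 1/A = 1 − 1/1.332 = 0.2492.
Known gains sum to 0.17 + 0.0478 = 0.2178.
g_veg = 0.2492 − 0.2178 = 0.03.

0.03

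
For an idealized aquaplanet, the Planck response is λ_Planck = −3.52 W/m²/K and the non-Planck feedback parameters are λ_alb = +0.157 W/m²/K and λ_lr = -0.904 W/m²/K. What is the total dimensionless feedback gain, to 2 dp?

Convert to gains: g_alb = 0.157/3.52 = 0.0446; g_lr = -0.904/3.52 = -0.2568.
Total gain g = -0.2122.

-0.21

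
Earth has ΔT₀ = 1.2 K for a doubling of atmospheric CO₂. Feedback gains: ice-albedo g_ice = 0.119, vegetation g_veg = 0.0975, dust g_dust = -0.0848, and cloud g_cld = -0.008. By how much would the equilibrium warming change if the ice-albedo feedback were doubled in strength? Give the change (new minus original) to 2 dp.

Original: g = 0.1237, ΔT = 1.2/(1−0.1237) = 1.3694 K.
With doubled ice-albedo: g' = 0.2427, ΔT' = 1.2/(1−0.2427) = 1.5846 K.
Change = 1.5846 − 1.3694 = 0.22 K.

0.22 K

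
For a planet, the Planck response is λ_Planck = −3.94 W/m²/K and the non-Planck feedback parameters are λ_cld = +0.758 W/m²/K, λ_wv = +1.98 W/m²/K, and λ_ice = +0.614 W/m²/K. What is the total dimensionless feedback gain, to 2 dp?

Convert to gains: g_cld = 0.758/3.94 = 0.1924; g_wv = 1.98/3.94 = 0.5025; g_ice = 0.614/3.94 = 0.1558.
Total gain g = 0.8507.

0.85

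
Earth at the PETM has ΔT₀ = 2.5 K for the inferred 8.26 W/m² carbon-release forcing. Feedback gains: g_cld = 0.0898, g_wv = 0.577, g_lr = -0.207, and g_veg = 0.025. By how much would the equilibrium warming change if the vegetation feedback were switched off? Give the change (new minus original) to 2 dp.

-0.22 K

Original: g = 0.4848, ΔT = 2.5/(1−0.4848) = 4.8525 K.
Without vegetation: g' = 0.4598, ΔT' = 2.5/(1−0.4598) = 4.6279 K.
Change = 4.6279 − 4.8525 = -0.22 K.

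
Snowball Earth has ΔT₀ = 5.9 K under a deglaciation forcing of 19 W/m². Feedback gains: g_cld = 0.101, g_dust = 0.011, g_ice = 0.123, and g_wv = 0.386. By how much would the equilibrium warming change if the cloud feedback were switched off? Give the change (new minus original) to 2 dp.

Original: g = 0.621, ΔT = 5.9/(1−0.621) = 15.5673 K.
Without cloud: g' = 0.52, ΔT' = 5.9/(1−0.52) = 12.2917 K.
Change = 12.2917 − 15.5673 = -3.28 K.

-3.28 K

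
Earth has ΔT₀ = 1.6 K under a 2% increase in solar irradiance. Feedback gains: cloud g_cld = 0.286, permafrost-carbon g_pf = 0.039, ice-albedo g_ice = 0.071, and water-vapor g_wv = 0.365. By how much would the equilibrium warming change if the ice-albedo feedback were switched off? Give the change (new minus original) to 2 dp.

Original: g = 0.761, ΔT = 1.6/(1−0.761) = 6.6946 K.
Without ice-albedo: g' = 0.69, ΔT' = 1.6/(1−0.69) = 5.1613 K.
Change = 5.1613 − 6.6946 = -1.53 K.

-1.53 K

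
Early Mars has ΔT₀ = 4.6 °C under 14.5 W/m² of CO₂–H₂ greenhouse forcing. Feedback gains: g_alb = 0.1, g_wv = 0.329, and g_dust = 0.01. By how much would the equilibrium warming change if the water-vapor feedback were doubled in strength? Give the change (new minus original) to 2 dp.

11.63 °C

Original: g = 0.439, ΔT = 4.6/(1−0.439) = 8.1996 °C.
With doubled water-vapor: g' = 0.768, ΔT' = 4.6/(1−0.768) = 19.8276 °C.
Change = 19.8276 − 8.1996 = 11.63 °C.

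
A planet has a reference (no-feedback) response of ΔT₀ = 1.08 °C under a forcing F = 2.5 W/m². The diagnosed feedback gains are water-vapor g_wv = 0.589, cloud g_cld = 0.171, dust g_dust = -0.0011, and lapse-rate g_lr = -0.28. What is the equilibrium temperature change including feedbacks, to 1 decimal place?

Total gain g = 0.589 + 0.171 − 0.0011 − 0.28 = 0.4789.
Amplification A = 1/(1 − 0.4789) = 1.919.
ΔT = 1.08 × 1.919 = 2.1 °C.

2.1 °C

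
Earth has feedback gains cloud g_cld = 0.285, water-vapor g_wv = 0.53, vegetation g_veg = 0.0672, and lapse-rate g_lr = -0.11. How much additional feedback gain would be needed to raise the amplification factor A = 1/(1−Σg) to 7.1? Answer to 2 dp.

0.09

Current total gain = 0.7722.
Target gain for A = 7.1: g* = 1 − 1/7.1 = 0.8592.
Additional gain needed = 0.8592 − 0.7722 = 0.09.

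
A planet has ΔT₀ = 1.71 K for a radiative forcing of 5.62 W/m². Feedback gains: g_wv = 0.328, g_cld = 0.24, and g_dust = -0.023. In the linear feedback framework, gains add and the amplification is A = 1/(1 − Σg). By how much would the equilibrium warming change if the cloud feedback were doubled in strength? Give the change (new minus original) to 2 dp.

4.20 K

Original: g = 0.545, ΔT = 1.71/(1−0.545) = 3.7582 K.
With doubled cloud: g' = 0.785, ΔT' = 1.71/(1−0.785) = 7.9535 K.
Change = 7.9535 − 3.7582 = 4.20 K.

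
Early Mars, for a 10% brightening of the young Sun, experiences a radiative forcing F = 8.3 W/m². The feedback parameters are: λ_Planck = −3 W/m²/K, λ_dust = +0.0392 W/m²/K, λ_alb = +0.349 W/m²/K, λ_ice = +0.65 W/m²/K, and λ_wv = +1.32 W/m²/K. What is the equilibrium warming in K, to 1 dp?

Net feedback parameter λ = (−3) + (+0.0392) + (+0.349) + (+0.65) + (+1.32) = -0.6418 W/m²/K.
ΔT = −F/λ = −8.3/(-0.6418) = 12.9 K.

12.9 K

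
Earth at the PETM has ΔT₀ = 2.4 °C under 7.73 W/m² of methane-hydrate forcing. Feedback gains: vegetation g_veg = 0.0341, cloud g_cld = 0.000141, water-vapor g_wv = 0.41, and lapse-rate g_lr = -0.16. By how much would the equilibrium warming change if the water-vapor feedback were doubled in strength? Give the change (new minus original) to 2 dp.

4.50 °C

Original: g = 0.284241, ΔT = 2.4/(1−0.284241) = 3.3531 °C.
With doubled water-vapor: g' = 0.694241, ΔT' = 2.4/(1−0.694241) = 7.8493 °C.
Change = 7.8493 − 3.3531 = 4.50 °C.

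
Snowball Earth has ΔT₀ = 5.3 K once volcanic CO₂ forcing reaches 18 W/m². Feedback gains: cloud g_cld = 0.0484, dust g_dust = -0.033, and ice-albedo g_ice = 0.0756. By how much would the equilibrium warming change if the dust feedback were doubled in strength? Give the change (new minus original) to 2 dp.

-0.20 K

Original: g = 0.091, ΔT = 5.3/(1−0.091) = 5.8306 K.
With doubled dust: g' = 0.058, ΔT' = 5.3/(1−0.058) = 5.6263 K.
Change = 5.6263 − 5.8306 = -0.20 K.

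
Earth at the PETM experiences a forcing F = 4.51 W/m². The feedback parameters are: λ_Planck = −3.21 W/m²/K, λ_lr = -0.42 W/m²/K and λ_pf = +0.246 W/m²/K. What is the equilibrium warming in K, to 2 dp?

1.33 K

Net feedback parameter λ = (−3.21) + (-0.42) + (+0.246) = -3.384 W/m²/K.
ΔT = −F/λ = −4.51/(-3.384) = 1.33 K.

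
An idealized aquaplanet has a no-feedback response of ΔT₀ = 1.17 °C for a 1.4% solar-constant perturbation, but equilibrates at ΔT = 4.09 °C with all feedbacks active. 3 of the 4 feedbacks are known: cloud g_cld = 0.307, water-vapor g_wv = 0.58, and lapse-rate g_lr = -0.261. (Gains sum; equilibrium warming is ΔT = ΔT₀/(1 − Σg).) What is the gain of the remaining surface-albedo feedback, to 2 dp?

Amplification A = ΔT/ΔT₀ = 4.09/1.17 = 3.496.
Total gain g = 1 − 1/A = 1 − 1/3.496 = 0.714.
Known gains sum to 0.307 + 0.58 − 0.261 = 0.626.
g_alb = 0.714 − 0.626 = 0.09.

0.09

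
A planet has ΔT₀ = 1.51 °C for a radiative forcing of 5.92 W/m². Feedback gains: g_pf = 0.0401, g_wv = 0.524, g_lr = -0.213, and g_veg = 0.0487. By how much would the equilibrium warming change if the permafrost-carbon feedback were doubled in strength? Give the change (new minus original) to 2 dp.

Original: g = 0.3998, ΔT = 1.51/(1−0.3998) = 2.5158 °C.
With doubled permafrost-carbon: g' = 0.4399, ΔT' = 1.51/(1−0.4399) = 2.6959 °C.
Change = 2.6959 − 2.5158 = 0.18 °C.

0.18 °C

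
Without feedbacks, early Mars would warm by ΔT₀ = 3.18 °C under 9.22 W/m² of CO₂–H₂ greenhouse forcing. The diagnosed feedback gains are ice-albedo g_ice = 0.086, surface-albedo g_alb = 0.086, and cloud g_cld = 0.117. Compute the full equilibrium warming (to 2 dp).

Total gain g = 0.086 + 0.086 + 0.117 = 0.289.
Amplification A = 1/(1 − 0.289) = 1.406.
ΔT = 3.18 × 1.406 = 4.47 °C.

4.47 °C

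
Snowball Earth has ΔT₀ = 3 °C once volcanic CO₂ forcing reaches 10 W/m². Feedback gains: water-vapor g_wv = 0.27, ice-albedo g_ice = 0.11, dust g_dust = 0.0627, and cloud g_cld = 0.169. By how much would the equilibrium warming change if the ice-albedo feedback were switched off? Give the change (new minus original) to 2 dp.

Original: g = 0.6117, ΔT = 3/(1−0.6117) = 7.7260 °C.
Without ice-albedo: g' = 0.5017, ΔT' = 3/(1−0.5017) = 6.0205 °C.
Change = 6.0205 − 7.7260 = -1.71 °C.

-1.71 °C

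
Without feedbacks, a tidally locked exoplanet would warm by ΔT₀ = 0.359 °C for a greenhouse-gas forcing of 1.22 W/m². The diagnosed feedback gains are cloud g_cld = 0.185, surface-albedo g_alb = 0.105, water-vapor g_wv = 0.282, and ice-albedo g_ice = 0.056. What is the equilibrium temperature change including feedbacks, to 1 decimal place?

1.0 °C

Total gain g = 0.185 + 0.105 + 0.282 + 0.056 = 0.628.
Amplification A = 1/(1 − 0.628) = 2.688.
ΔT = 0.359 × 2.688 = 1.0 °C.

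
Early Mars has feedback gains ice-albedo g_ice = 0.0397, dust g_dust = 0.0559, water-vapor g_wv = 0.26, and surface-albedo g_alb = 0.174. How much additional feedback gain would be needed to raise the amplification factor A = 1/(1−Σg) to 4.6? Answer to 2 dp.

Current total gain = 0.5296.
Target gain for A = 4.6: g* = 1 − 1/4.6 = 0.7826.
Additional gain needed = 0.7826 − 0.5296 = 0.25.

0.25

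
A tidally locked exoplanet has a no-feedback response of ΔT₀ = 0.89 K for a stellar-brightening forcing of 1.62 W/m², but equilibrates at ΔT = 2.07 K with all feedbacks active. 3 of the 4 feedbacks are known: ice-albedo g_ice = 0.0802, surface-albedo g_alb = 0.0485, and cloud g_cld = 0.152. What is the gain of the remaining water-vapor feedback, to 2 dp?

Amplification A = ΔT/ΔT₀ = 2.07/0.89 = 2.326.
Total gain g = 1 − 1/A = 1 − 1/2.326 = 0.5701.
Known gains sum to 0.0802 + 0.0485 + 0.152 = 0.2807.
g_wv = 0.5701 − 0.2807 = 0.29.

0.29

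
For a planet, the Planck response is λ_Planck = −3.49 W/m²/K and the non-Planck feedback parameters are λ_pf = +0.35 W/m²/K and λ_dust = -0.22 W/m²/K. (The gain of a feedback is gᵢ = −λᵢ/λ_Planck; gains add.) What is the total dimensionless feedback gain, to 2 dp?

Convert to gains: g_pf = 0.35/3.49 = 0.1003; g_dust = -0.22/3.49 = -0.06304.
Total gain g = 0.03726.

0.04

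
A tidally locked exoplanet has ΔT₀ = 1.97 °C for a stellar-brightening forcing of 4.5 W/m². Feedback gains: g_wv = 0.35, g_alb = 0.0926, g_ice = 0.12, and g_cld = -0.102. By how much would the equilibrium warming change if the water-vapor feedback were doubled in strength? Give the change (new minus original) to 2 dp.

6.75 °C

Original: g = 0.4606, ΔT = 1.97/(1−0.4606) = 3.6522 °C.
With doubled water-vapor: g' = 0.8106, ΔT' = 1.97/(1−0.8106) = 10.4013 °C.
Change = 10.4013 − 3.6522 = 6.75 °C.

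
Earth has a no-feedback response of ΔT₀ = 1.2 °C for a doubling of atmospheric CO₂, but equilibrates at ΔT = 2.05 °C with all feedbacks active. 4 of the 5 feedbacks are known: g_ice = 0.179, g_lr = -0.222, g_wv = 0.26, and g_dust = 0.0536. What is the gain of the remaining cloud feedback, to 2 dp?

0.14

Amplification A = ΔT/ΔT₀ = 2.05/1.2 = 1.708.
Total gain g = 1 − 1/A = 1 − 1/1.708 = 0.4145.
Known gains sum to 0.179 − 0.222 + 0.26 + 0.0536 = 0.2706.
g_cld = 0.4145 − 0.2706 = 0.14.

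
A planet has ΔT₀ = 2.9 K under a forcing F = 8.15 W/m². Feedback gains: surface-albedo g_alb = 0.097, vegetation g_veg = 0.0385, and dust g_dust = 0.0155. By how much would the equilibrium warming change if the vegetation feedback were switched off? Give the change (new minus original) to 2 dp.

Original: g = 0.151, ΔT = 2.9/(1−0.151) = 3.4158 K.
Without vegetation: g' = 0.1125, ΔT' = 2.9/(1−0.1125) = 3.2676 K.
Change = 3.2676 − 3.4158 = -0.15 K.

-0.15 K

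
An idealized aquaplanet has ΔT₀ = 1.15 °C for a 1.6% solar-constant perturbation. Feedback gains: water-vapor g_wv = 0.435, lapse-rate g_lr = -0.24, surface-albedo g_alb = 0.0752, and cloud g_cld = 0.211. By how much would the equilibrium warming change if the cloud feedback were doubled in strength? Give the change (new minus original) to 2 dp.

Original: g = 0.4812, ΔT = 1.15/(1−0.4812) = 2.2167 °C.
With doubled cloud: g' = 0.6922, ΔT' = 1.15/(1−0.6922) = 3.7362 °C.
Change = 3.7362 − 2.2167 = 1.52 °C.

1.52 °C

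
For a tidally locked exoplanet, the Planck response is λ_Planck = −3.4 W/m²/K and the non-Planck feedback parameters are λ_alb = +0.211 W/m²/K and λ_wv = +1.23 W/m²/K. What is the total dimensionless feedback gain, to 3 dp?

0.424

Convert to gains: g_alb = 0.211/3.4 = 0.06206; g_wv = 1.23/3.4 = 0.3618.
Total gain g = 0.42386.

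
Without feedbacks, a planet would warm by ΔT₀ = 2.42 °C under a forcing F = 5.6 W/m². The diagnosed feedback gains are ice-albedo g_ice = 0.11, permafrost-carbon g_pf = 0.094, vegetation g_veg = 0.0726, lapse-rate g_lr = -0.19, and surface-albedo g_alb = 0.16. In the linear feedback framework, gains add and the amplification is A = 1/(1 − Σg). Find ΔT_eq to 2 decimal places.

3.21 °C

Total gain g = 0.11 + 0.094 + 0.0726 − 0.19 + 0.16 = 0.2466.
Amplification A = 1/(1 − 0.2466) = 1.327.
ΔT = 2.42 × 1.327 = 3.21 °C.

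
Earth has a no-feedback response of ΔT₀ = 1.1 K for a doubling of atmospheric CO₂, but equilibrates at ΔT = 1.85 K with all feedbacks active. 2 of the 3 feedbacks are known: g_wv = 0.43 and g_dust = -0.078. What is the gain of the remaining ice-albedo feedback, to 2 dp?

0.05

Amplification A = ΔT/ΔT₀ = 1.85/1.1 = 1.682.
Total gain g = 1 − 1/A = 1 − 1/1.682 = 0.4055.
Known gains sum to 0.43 − 0.078 = 0.352.
g_ice = 0.4055 − 0.352 = 0.05.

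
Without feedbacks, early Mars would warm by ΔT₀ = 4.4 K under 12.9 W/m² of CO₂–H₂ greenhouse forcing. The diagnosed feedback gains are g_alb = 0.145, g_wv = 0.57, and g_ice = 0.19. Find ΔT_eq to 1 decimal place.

46.3 K

Total gain g = 0.145 + 0.57 + 0.19 = 0.905.
Amplification A = 1/(1 − 0.905) = 10.53.
ΔT = 4.4 × 10.53 = 46.3 K.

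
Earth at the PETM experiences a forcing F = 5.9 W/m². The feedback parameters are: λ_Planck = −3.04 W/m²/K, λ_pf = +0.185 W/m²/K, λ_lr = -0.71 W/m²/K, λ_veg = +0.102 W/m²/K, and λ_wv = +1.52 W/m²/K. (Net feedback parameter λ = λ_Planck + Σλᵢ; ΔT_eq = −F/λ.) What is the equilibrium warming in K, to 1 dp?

Net feedback parameter λ = (−3.04) + (+0.185) + (-0.71) + (+0.102) + (+1.52) = -1.943 W/m²/K.
ΔT = −F/λ = −5.9/(-1.943) = 3.0 K.

3.0 K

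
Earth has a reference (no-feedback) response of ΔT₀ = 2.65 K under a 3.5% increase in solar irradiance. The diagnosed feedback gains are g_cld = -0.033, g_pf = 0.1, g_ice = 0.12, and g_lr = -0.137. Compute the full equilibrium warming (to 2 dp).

Total gain g = -0.033 + 0.1 + 0.12 − 0.137 = 0.05.
Amplification A = 1/(1 − 0.05) = 1.053.
ΔT = 2.65 × 1.053 = 2.79 K.

2.79 K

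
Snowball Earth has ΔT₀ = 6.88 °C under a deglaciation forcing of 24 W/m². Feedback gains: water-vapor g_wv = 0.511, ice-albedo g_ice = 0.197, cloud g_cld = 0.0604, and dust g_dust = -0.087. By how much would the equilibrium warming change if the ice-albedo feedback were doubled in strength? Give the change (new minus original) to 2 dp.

34.98 °C

Original: g = 0.6814, ΔT = 6.88/(1−0.6814) = 21.5945 °C.
With doubled ice-albedo: g' = 0.8784, ΔT' = 6.88/(1−0.8784) = 56.5789 °C.
Change = 56.5789 − 21.5945 = 34.98 °C.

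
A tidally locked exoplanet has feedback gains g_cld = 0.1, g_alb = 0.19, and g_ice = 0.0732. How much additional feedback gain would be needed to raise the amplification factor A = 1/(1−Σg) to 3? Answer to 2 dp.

0.30

Current total gain = 0.3632.
Target gain for A = 3: g* = 1 − 1/3 = 0.6667.
Additional gain needed = 0.6667 − 0.3632 = 0.30.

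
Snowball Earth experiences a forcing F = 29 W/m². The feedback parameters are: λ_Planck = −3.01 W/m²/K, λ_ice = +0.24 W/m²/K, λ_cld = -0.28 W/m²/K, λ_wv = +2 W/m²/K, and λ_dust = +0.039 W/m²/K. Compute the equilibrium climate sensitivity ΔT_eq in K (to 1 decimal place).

Net feedback parameter λ = (−3.01) + (+0.24) + (-0.28) + (+2) + (+0.039) = -1.011 W/m²/K.
ΔT = −F/λ = −29/(-1.011) = 28.7 K.

28.7 K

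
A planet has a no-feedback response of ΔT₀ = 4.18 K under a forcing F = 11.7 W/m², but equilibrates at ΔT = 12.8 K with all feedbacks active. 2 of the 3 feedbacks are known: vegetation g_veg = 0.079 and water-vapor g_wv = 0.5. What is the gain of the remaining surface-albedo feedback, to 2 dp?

0.09

Amplification A = ΔT/ΔT₀ = 12.8/4.18 = 3.062.
Total gain g = 1 − 1/A = 1 − 1/3.062 = 0.6734.
Known gains sum to 0.079 + 0.5 = 0.579.
g_alb = 0.6734 − 0.579 = 0.09.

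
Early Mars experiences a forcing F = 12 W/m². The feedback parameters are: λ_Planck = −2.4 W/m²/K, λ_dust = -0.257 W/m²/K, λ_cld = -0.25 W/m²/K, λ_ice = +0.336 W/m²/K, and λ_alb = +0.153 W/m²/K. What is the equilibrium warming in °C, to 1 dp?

5.0 °C

Net feedback parameter λ = (−2.4) + (-0.257) + (-0.25) + (+0.336) + (+0.153) = -2.418 W/m²/K.
ΔT = −F/λ = −12/(-2.418) = 5.0 °C.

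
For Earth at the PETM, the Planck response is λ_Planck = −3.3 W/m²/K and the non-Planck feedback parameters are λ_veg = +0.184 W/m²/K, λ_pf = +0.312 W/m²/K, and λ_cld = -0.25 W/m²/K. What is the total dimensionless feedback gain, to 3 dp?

0.075

Convert to gains: g_veg = 0.184/3.3 = 0.05576; g_pf = 0.312/3.3 = 0.09455; g_cld = -0.25/3.3 = -0.07576.
Total gain g = 0.07455.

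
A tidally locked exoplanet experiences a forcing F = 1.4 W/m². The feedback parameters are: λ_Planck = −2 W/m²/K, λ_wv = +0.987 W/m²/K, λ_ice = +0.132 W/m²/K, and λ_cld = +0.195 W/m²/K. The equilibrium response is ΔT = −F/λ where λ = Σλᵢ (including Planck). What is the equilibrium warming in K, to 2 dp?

2.04 K

Net feedback parameter λ = (−2) + (+0.987) + (+0.132) + (+0.195) = -0.686 W/m²/K.
ΔT = −F/λ = −1.4/(-0.686) = 2.04 K.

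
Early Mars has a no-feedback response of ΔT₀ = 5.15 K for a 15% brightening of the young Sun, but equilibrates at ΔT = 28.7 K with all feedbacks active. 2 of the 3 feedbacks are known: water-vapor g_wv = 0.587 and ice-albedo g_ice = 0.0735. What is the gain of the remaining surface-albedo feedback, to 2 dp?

Amplification A = ΔT/ΔT₀ = 28.7/5.15 = 5.573.
Total gain g = 1 − 1/A = 1 − 1/5.573 = 0.8206.
Known gains sum to 0.587 + 0.0735 = 0.6605.
g_alb = 0.8206 − 0.6605 = 0.16.

0.16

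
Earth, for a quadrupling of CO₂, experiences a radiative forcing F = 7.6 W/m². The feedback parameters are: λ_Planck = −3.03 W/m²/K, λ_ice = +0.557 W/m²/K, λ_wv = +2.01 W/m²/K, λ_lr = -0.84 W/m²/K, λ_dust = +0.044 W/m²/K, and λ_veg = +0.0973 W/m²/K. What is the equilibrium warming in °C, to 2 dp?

6.54 °C

Net feedback parameter λ = (−3.03) + (+0.557) + (+2.01) + (-0.84) + (+0.044) + (+0.0973) = -1.1617 W/m²/K.
ΔT = −F/λ = −7.6/(-1.1617) = 6.54 °C.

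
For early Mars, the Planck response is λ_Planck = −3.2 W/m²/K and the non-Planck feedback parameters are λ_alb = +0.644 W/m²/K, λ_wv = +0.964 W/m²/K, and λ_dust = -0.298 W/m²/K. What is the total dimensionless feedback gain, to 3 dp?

Convert to gains: g_alb = 0.644/3.2 = 0.2012; g_wv = 0.964/3.2 = 0.3012; g_dust = -0.298/3.2 = -0.09312.
Total gain g = 0.40928.

0.409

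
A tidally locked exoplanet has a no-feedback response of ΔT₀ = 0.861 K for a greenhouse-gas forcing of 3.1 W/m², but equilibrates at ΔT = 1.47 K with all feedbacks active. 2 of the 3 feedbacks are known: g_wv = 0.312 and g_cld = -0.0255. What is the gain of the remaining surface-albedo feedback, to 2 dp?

0.13

Amplification A = ΔT/ΔT₀ = 1.47/0.861 = 1.707.
Total gain g = 1 − 1/A = 1 − 1/1.707 = 0.4142.
Known gains sum to 0.312 − 0.0255 = 0.2865.
g_alb = 0.4142 − 0.2865 = 0.13.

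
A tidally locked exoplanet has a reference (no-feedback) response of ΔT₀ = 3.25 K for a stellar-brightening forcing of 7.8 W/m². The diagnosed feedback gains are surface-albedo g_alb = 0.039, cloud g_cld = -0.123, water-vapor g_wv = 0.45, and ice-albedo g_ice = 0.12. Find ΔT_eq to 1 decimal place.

6.3 K

Total gain g = 0.039 − 0.123 + 0.45 + 0.12 = 0.486.
Amplification A = 1/(1 − 0.486) = 1.946.
ΔT = 3.25 × 1.946 = 6.3 K.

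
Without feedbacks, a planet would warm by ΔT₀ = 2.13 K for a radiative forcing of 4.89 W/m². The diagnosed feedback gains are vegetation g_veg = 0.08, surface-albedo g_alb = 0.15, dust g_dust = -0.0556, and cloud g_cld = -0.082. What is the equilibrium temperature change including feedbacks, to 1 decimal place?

Total gain g = 0.08 + 0.15 − 0.0556 − 0.082 = 0.0924.
Amplification A = 1/(1 − 0.0924) = 1.102.
ΔT = 2.13 × 1.102 = 2.3 K.

2.3 K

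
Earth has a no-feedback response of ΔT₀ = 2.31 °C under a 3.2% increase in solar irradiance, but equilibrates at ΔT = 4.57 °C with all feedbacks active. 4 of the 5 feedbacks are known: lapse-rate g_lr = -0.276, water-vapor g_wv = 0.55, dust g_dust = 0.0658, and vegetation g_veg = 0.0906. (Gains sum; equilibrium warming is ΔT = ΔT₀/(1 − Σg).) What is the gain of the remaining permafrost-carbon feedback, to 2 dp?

Amplification A = ΔT/ΔT₀ = 4.57/2.31 = 1.978.
Total gain g = 1 − 1/A = 1 − 1/1.978 = 0.4944.
Known gains sum to -0.276 + 0.55 + 0.0658 + 0.0906 = 0.4304.
g_pf = 0.4944 − 0.4304 = 0.06.

0.06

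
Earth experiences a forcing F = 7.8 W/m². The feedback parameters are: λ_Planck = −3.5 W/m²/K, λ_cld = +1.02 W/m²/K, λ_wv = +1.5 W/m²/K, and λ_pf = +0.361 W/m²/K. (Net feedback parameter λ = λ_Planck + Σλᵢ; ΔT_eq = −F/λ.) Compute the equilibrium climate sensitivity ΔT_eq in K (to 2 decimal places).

12.60 K

Net feedback parameter λ = (−3.5) + (+1.02) + (+1.5) + (+0.361) = -0.619 W/m²/K.
ΔT = −F/λ = −7.8/(-0.619) = 12.60 K.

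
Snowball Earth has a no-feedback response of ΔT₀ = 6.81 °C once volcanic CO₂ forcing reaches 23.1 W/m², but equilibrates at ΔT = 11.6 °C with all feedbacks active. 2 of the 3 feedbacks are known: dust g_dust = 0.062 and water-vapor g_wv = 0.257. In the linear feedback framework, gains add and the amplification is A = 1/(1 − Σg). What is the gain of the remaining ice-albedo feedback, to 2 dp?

0.09

Amplification A = ΔT/ΔT₀ = 11.6/6.81 = 1.703.
Total gain g = 1 − 1/A = 1 − 1/1.703 = 0.4128.
Known gains sum to 0.062 + 0.257 = 0.319.
g_ice = 0.4128 − 0.319 = 0.09.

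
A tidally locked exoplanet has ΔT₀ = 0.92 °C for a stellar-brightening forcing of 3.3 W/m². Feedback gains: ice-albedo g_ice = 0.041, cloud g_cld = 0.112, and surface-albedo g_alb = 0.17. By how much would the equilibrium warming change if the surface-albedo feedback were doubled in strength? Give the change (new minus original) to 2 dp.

Original: g = 0.323, ΔT = 0.92/(1−0.323) = 1.3589 °C.
With doubled surface-albedo: g' = 0.493, ΔT' = 0.92/(1−0.493) = 1.8146 °C.
Change = 1.8146 − 1.3589 = 0.46 °C.

0.46 °C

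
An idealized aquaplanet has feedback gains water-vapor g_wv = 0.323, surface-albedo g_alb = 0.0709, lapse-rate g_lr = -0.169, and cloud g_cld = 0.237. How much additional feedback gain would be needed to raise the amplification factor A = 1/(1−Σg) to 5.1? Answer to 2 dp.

Current total gain = 0.4619.
Target gain for A = 5.1: g* = 1 − 1/5.1 = 0.8039.
Additional gain needed = 0.8039 − 0.4619 = 0.34.

0.34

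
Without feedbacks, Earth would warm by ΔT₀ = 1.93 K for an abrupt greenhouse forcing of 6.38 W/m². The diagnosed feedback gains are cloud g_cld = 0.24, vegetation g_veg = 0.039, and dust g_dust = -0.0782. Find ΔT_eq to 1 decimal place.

2.4 K

Total gain g = 0.24 + 0.039 − 0.0782 = 0.2008.
Amplification A = 1/(1 − 0.2008) = 1.251.
ΔT = 1.93 × 1.251 = 2.4 K.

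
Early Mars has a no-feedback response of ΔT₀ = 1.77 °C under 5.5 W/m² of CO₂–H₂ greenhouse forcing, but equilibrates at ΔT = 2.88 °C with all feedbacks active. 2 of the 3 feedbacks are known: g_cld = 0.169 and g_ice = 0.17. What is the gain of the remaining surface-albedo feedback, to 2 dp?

Amplification A = ΔT/ΔT₀ = 2.88/1.77 = 1.627.
Total gain g = 1 − 1/A = 1 − 1/1.627 = 0.3854.
Known gains sum to 0.169 + 0.17 = 0.339.
g_alb = 0.3854 − 0.339 = 0.05.

0.05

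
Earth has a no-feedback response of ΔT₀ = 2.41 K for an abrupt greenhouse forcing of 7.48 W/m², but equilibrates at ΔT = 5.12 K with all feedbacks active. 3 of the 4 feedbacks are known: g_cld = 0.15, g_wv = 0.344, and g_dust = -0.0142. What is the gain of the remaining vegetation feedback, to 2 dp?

Amplification A = ΔT/ΔT₀ = 5.12/2.41 = 2.124.
Total gain g = 1 − 1/A = 1 − 1/2.124 = 0.5292.
Known gains sum to 0.15 + 0.344 − 0.0142 = 0.4798.
g_veg = 0.5292 − 0.4798 = 0.05.

0.05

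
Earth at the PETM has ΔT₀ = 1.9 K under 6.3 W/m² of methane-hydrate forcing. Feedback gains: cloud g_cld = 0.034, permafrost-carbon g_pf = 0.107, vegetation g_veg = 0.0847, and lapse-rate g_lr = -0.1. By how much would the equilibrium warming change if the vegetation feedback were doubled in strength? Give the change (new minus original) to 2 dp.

Original: g = 0.1257, ΔT = 1.9/(1−0.1257) = 2.1732 K.
With doubled vegetation: g' = 0.2104, ΔT' = 1.9/(1−0.2104) = 2.4063 K.
Change = 2.4063 − 2.1732 = 0.23 K.

0.23 K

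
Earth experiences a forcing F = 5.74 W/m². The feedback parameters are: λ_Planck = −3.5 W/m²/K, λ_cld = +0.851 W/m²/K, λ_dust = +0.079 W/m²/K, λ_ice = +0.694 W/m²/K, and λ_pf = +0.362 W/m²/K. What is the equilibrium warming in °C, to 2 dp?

3.79 °C

Net feedback parameter λ = (−3.5) + (+0.851) + (+0.079) + (+0.694) + (+0.362) = -1.514 W/m²/K.
ΔT = −F/λ = −5.74/(-1.514) = 3.79 °C.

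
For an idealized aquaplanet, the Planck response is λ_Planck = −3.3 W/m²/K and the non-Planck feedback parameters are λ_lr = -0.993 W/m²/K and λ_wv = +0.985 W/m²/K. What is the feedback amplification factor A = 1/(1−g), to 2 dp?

Convert to gains: g_lr = -0.993/3.3 = -0.3009; g_wv = 0.985/3.3 = 0.2985.
Total gain g = -0.0024.
A = 1/(1 + 0.0024) = 1.00.

1.00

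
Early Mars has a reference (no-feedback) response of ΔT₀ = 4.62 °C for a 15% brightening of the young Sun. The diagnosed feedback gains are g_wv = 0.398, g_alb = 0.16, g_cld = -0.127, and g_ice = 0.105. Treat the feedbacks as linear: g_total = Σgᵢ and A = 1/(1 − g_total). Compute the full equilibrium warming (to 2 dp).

Total gain g = 0.398 + 0.16 − 0.127 + 0.105 = 0.536.
Amplification A = 1/(1 − 0.536) = 2.155.
ΔT = 4.62 × 2.155 = 9.96 °C.

9.96 °C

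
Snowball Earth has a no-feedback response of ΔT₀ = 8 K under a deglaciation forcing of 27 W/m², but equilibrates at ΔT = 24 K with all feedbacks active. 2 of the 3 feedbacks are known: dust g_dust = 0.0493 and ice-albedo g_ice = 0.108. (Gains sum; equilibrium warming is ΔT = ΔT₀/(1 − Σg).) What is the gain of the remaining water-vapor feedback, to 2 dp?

0.51

Amplification A = ΔT/ΔT₀ = 24/8 = 3.
Total gain g = 1 − 1/A = 1 − 1/3 = 0.6667.
Known gains sum to 0.0493 + 0.108 = 0.1573.
g_wv = 0.6667 − 0.1573 = 0.51.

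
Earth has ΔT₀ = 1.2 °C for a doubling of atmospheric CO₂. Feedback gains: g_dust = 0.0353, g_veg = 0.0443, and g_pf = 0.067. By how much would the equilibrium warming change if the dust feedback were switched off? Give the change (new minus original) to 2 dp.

-0.06 °C

Original: g = 0.1466, ΔT = 1.2/(1−0.1466) = 1.4061 °C.
Without dust: g' = 0.1113, ΔT' = 1.2/(1−0.1113) = 1.3503 °C.
Change = 1.3503 − 1.4061 = -0.06 °C.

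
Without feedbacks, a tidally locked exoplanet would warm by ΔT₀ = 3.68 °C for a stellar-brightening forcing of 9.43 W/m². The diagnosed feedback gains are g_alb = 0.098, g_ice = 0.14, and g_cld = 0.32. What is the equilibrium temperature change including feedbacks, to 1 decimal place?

Total gain g = 0.098 + 0.14 + 0.32 = 0.558.
Amplification A = 1/(1 − 0.558) = 2.262.
ΔT = 3.68 × 2.262 = 8.3 °C.

8.3 °C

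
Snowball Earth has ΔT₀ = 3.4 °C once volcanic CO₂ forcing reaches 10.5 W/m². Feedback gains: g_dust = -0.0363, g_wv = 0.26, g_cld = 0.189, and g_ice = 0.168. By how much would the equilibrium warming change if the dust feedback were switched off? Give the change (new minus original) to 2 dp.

0.77 °C

Original: g = 0.5807, ΔT = 3.4/(1−0.5807) = 8.1088 °C.
Without dust: g' = 0.617, ΔT' = 3.4/(1−0.617) = 8.8773 °C.
Change = 8.8773 − 8.1088 = 0.77 °C.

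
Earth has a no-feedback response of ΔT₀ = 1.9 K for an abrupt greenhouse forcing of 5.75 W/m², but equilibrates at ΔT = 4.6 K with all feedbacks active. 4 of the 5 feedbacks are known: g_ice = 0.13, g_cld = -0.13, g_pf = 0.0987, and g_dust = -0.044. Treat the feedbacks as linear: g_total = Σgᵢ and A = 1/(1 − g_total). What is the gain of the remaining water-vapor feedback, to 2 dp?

Amplification A = ΔT/ΔT₀ = 4.6/1.9 = 2.421.
Total gain g = 1 − 1/A = 1 − 1/2.421 = 0.5869.
Known gains sum to 0.13 − 0.13 + 0.0987 − 0.044 = 0.0547.
g_wv = 0.5869 − 0.0547 = 0.53.

0.53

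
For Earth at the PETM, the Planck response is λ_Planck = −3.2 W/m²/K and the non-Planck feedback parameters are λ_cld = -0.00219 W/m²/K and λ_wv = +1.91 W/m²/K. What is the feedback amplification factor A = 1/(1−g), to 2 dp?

Convert to gains: g_cld = -0.00219/3.2 = -0.000684; g_wv = 1.91/3.2 = 0.5969.
Total gain g = 0.596216.
A = 1/(1 − 0.596216) = 2.48.

2.48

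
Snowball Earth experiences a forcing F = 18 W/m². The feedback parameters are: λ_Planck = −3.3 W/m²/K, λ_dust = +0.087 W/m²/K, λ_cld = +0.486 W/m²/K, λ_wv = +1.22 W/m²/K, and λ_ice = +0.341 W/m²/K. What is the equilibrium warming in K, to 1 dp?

Net feedback parameter λ = (−3.3) + (+0.087) + (+0.486) + (+1.22) + (+0.341) = -1.166 W/m²/K.
ΔT = −F/λ = −18/(-1.166) = 15.4 K.

15.4 K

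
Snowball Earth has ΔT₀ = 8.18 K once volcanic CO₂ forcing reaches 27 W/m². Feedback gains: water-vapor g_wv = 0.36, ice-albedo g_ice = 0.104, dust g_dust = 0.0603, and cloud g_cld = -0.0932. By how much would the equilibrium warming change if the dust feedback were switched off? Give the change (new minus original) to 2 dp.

-1.38 K

Original: g = 0.4311, ΔT = 8.18/(1−0.4311) = 14.3786 K.
Without dust: g' = 0.3708, ΔT' = 8.18/(1−0.3708) = 13.0006 K.
Change = 13.0006 − 14.3786 = -1.38 K.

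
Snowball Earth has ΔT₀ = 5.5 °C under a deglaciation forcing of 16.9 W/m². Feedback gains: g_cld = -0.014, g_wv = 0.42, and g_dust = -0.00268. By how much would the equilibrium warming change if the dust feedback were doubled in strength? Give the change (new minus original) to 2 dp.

-0.04 °C

Original: g = 0.40332, ΔT = 5.5/(1−0.40332) = 9.2177 °C.
With doubled dust: g' = 0.40064, ΔT' = 5.5/(1−0.40064) = 9.1765 °C.
Change = 9.1765 − 9.2177 = -0.04 °C.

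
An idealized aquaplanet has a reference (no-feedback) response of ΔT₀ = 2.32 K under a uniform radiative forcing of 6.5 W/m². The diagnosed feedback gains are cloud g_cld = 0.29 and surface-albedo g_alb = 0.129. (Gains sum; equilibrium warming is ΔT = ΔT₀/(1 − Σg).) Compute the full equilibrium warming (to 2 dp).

Total gain g = 0.29 + 0.129 = 0.419.
Amplification A = 1/(1 − 0.419) = 1.721.
ΔT = 2.32 × 1.721 = 3.99 K.

3.99 K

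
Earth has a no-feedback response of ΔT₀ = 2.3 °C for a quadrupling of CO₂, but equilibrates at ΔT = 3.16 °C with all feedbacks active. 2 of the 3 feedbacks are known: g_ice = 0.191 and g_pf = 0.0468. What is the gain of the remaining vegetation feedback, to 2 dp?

Amplification A = ΔT/ΔT₀ = 3.16/2.3 = 1.374.
Total gain g = 1 − 1/A = 1 − 1/1.374 = 0.2722.
Known gains sum to 0.191 + 0.0468 = 0.2378.
g_veg = 0.2722 − 0.2378 = 0.03.

0.03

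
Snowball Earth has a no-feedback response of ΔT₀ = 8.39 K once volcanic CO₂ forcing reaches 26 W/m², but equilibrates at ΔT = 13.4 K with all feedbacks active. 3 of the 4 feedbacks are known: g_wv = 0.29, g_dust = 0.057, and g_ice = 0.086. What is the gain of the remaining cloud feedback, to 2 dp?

-0.06

Amplification A = ΔT/ΔT₀ = 13.4/8.39 = 1.597.
Total gain g = 1 − 1/A = 1 − 1/1.597 = 0.3738.
Known gains sum to 0.29 + 0.057 + 0.086 = 0.433.
g_cld = 0.3738 − 0.433 = -0.06.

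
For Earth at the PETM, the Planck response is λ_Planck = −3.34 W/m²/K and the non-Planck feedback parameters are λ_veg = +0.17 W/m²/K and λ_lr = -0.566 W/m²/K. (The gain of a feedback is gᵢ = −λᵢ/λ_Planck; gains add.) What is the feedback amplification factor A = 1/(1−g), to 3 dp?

Convert to gains: g_veg = 0.17/3.34 = 0.0509; g_lr = -0.566/3.34 = -0.1695.
Total gain g = -0.1186.
A = 1/(1 + 0.1186) = 0.894.

0.894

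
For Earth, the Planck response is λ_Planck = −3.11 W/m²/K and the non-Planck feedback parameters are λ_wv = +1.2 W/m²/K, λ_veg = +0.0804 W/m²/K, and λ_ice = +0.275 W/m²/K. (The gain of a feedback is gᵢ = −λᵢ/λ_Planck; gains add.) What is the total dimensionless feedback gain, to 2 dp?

Convert to gains: g_wv = 1.2/3.11 = 0.3859; g_veg = 0.0804/3.11 = 0.02585; g_ice = 0.275/3.11 = 0.08842.
Total gain g = 0.50017.

0.50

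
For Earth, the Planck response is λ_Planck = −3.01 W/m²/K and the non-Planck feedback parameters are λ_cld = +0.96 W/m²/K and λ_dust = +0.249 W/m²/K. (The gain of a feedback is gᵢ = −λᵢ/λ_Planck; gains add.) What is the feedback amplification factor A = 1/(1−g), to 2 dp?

Convert to gains: g_cld = 0.96/3.01 = 0.3189; g_dust = 0.249/3.01 = 0.08272.
Total gain g = 0.40162.
A = 1/(1 − 0.40162) = 1.67.

1.67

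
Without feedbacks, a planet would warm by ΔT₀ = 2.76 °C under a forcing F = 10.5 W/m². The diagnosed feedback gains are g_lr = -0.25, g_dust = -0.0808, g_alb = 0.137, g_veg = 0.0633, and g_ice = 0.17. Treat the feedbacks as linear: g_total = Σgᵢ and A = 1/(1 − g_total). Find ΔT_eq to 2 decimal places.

Total gain g = -0.25 − 0.0808 + 0.137 + 0.0633 + 0.17 = 0.0395.
Amplification A = 1/(1 − 0.0395) = 1.041.
ΔT = 2.76 × 1.041 = 2.87 °C.

2.87 °C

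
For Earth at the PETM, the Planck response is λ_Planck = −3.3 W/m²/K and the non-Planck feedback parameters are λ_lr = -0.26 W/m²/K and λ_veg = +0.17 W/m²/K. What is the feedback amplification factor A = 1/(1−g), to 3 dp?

Convert to gains: g_lr = -0.26/3.3 = -0.07879; g_veg = 0.17/3.3 = 0.05152.
Total gain g = -0.02727.
A = 1/(1 + 0.02727) = 0.973.

0.973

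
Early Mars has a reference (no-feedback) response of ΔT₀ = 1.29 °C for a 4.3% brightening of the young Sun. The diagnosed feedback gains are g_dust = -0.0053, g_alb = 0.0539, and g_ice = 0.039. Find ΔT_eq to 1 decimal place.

Total gain g = -0.0053 + 0.0539 + 0.039 = 0.0876.
Amplification A = 1/(1 − 0.0876) = 1.096.
ΔT = 1.29 × 1.096 = 1.4 °C.

1.4 °C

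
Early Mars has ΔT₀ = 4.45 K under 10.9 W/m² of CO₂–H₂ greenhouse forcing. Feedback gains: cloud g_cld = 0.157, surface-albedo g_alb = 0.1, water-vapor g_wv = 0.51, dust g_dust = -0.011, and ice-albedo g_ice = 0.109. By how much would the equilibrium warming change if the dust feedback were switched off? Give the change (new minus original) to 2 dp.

2.92 K

Original: g = 0.865, ΔT = 4.45/(1−0.865) = 32.9630 K.
Without dust: g' = 0.876, ΔT' = 4.45/(1−0.876) = 35.8871 K.
Change = 35.8871 − 32.9630 = 2.92 K.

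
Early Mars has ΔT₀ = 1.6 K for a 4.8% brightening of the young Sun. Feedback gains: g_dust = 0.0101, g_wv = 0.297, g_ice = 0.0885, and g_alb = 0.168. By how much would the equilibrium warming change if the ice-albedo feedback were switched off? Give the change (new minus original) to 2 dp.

Original: g = 0.5636, ΔT = 1.6/(1−0.5636) = 3.6664 K.
Without ice-albedo: g' = 0.4751, ΔT' = 1.6/(1−0.4751) = 3.0482 K.
Change = 3.0482 − 3.6664 = -0.62 K.

-0.62 K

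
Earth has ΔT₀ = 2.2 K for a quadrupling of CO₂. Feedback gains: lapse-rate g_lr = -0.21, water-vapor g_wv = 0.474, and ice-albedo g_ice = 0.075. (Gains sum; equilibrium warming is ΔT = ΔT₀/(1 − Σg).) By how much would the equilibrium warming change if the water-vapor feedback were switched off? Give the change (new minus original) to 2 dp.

Original: g = 0.339, ΔT = 2.2/(1−0.339) = 3.3283 K.
Without water-vapor: g' = -0.135, ΔT' = 2.2/(1+0.135) = 1.9383 K.
Change = 1.9383 − 3.3283 = -1.39 K.

-1.39 K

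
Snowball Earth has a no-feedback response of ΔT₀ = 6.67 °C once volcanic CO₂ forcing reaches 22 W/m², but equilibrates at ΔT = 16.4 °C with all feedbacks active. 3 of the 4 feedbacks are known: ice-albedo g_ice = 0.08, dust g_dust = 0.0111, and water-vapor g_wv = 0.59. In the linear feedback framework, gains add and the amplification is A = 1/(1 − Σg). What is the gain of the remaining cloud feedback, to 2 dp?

-0.09

Amplification A = ΔT/ΔT₀ = 16.4/6.67 = 2.459.
Total gain g = 1 − 1/A = 1 − 1/2.459 = 0.5933.
Known gains sum to 0.08 + 0.0111 + 0.59 = 0.6811.
g_cld = 0.5933 − 0.6811 = -0.09.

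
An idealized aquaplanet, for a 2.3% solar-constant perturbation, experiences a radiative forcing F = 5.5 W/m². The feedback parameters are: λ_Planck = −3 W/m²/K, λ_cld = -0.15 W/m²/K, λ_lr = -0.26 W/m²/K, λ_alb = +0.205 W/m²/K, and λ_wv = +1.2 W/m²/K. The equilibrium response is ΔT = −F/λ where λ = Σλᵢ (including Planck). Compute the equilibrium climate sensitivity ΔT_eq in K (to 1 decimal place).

Net feedback parameter λ = (−3) + (-0.15) + (-0.26) + (+0.205) + (+1.2) = -2.005 W/m²/K.
ΔT = −F/λ = −5.5/(-2.005) = 2.7 K.

2.7 K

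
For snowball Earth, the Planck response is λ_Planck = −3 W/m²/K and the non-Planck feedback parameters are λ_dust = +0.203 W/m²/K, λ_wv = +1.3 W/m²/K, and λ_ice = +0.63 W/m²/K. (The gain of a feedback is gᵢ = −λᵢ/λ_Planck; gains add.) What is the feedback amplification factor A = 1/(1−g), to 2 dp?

3.46

Convert to gains: g_dust = 0.203/3 = 0.06767; g_wv = 1.3/3 = 0.4333; g_ice = 0.63/3 = 0.21.
Total gain g = 0.71097.
A = 1/(1 − 0.71097) = 3.46.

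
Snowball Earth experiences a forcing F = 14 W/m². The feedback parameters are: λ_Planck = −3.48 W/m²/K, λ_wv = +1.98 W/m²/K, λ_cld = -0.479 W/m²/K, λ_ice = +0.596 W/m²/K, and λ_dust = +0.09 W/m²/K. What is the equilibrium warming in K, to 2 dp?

10.83 K

Net feedback parameter λ = (−3.48) + (+1.98) + (-0.479) + (+0.596) + (+0.09) = -1.293 W/m²/K.
ΔT = −F/λ = −14/(-1.293) = 10.83 K.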